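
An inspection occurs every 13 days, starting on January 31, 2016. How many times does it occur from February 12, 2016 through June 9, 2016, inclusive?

10

Occurrences land 13·i days after January 31, 2016 for i = 0, 1, 2, …
February 12, 2016 is 12 days after the start; 12 ÷ 13 = 0 remainder 12; since the remainder is 12, round up to i = 1. First occurrence in the window: #2 on February 13, 2016 (1×13 = 13 days in).
June 9, 2016 is 130 days after the start; 130 ÷ 13 = 10 remainder 0. Last occurrence in the window: #11 on June 9, 2016.
Occurrences #2 through #11: 10 in total.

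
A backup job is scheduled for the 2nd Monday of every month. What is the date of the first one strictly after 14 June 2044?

June 2044 starts on a Wednesday; its first Monday is the 6th, so the 2nd Monday is the 13th — 13 June 2044.
That is not after 14 June 2044, so look at July 2044.
July 2044 starts on a Friday; its first Monday is the 4th, so the 2nd Monday is the 11th — 11 July 2044.

11 July 2044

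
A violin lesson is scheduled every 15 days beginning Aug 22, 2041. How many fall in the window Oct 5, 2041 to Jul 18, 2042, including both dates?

20

Occurrences land 15·i days after Aug 22, 2041 for i = 0, 1, 2, …
Oct 5, 2041 is 44 days after the start; 44 ÷ 15 = 2 remainder 14; since the remainder is 14, round up to i = 3. First occurrence in the window: #4 on Oct 6, 2041 (3×15 = 45 days in).
Jul 18, 2042 is 330 days after the start; 330 ÷ 15 = 22 remainder 0. Last occurrence in the window: #23 on Jul 18, 2042.
Occurrences #4 through #23: 20 in total.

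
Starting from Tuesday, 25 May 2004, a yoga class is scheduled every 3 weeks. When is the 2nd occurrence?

The 2nd occurrence is 1 interval after the first: 1 × 21 = 21 days after 25 May 2004.
May has 31 days — 6 days to the end of May leaves 15.
15 days into June → 15 June 2004.

15 June 2004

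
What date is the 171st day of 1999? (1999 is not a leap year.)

1999-06-20

January has 31 days (171 − 31 = 140 remain).
February has 28 days (140 − 28 = 112 remain).
March has 31 days (112 − 31 = 81 remain).
April has 30 days (81 − 30 = 51 remain).
May has 31 days (51 − 31 = 20 remain).
20 into June → June 20.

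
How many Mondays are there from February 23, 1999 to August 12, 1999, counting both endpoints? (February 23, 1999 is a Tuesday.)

February 23, 1999 is a Tuesday; the first Monday on or after it is March 1, 1999 (6 days later).
From March 1, 1999 to August 12, 1999: 30 + 30 + 31 + 30 + 31 + 12 = 164 days (rest of March, April, May, June, July, August).
164 ÷ 7 = 23 full weeks with remainder 3, so 23 more Mondays after the first → 24.

24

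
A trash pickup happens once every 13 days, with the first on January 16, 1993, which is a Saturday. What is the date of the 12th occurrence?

The 12th occurrence is 11 intervals after the first: 11 × 13 = 143 days after January 16, 1993.
January has 31 days — 15 days to the end of January leaves 128.
February has 28 days (100 left).
March has 31 days (69 left).
April has 30 days (39 left).
May has 31 days (8 left).
8 days into June → June 8, 1993.

June 8, 1993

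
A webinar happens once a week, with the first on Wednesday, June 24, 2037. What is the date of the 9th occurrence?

August 19, 2037

The 9th occurrence is 8 intervals after the first: 8 × 7 = 56 days after June 24, 2037.
June has 30 days — 6 days to the end of June leaves 50.
July has 31 days (19 left).
19 days into August → August 19, 2037.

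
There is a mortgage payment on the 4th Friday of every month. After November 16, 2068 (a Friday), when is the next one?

November 2068 starts on a Thursday; its first Friday is the 2nd, so the 4th Friday is the 23rd — November 23, 2068.
November 23, 2068 is after November 16, 2068, so that is the next one.

November 23, 2068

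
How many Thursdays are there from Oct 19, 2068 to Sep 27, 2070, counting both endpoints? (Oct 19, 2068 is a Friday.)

Oct 19, 2068 is a Friday; the first Thursday on or after it is Oct 25, 2068 (6 days later).
From Oct 25, 2068 to Sep 27, 2070: 67 + 365 + 270 = 702 days (rest of 2068, 2069, to Sep 27, 2070 in 2070).
702 ÷ 7 = 100 full weeks with remainder 2, so 100 more Thursdays after the first → 101.

101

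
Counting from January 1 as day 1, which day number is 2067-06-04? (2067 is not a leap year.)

Days in months before June: 31 + 28 + 31 + 30 + 31 = 151.
Plus 4 days into June → day 155.

155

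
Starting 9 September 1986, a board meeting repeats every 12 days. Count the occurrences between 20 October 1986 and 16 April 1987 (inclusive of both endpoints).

15

Occurrences land 12·i days after 9 September 1986 for i = 0, 1, 2, …
20 October 1986 is 41 days after the start; 41 ÷ 12 = 3 remainder 5; since the remainder is 5, round up to i = 4. First occurrence in the window: #5 on 27 October 1986 (4×12 = 48 days in).
16 April 1987 is 219 days after the start; 219 ÷ 12 = 18 remainder 3. Last occurrence in the window: #19 on 13 April 1987.
Occurrences #5 through #19: 15 in total.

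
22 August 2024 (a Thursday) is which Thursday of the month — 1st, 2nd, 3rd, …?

4th

Day 22 falls in week ⌈22/7⌉ of the month.
Days 1–7 hold the 1st Thursday, 8–14 the 2nd, 15–21 the 3rd, 22–28 the 4th, 29–31 the 5th.
22 is in the range for the 4th.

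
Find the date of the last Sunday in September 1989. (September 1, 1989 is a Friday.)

September 24, 1989

September 1989 begins on a Friday, so the first Sunday is September 3 (2 days later).
September 1989 has 30 days. Adding weeks: 3, 10, 17, 24 — the last one ≤ 30 is the 24th.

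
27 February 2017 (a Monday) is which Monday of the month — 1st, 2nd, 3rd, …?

Day 27 falls in week ⌈27/7⌉ of the month.
Days 1–7 hold the 1st Monday, 8–14 the 2nd, 15–21 the 3rd, 22–28 the 4th, 29–31 the 5th.
27 is in the range for the 4th.

4th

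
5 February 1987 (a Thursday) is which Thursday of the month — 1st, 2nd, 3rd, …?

Day 5 falls in week ⌈5/7⌉ of the month.
Days 1–7 hold the 1st Thursday, 8–14 the 2nd, 15–21 the 3rd, 22–28 the 4th, 29–31 the 5th.
5 is in the range for the 1st.

1st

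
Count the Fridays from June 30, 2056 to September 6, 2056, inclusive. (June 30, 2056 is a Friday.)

10

June 30, 2056 is a Friday; the first Friday on or after it is June 30, 2056.
From June 30, 2056 to September 6, 2056: 0 + 31 + 31 + 6 = 68 days (rest of June, July, August, September).
68 ÷ 7 = 9 full weeks with remainder 5, so 9 more Fridays after the first → 10.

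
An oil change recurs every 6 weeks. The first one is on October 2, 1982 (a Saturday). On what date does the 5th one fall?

The 5th occurrence is 4 intervals after the first: 4 × 42 = 168 days after October 2, 1982.
October has 31 days — 29 days to the end of October leaves 139.
November has 30 days (109 left).
December has 31 days (78 left).
January has 31 days (47 left).
February has 28 days (19 left).
19 days into March → March 19, 1983.

March 19, 1983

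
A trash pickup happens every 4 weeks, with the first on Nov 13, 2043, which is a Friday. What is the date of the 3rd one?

Jan 8, 2044

The 3rd occurrence is 2 intervals after the first: 2 × 28 = 56 days after Nov 13, 2043.
Nov has 30 days — 17 days to the end of Nov leaves 39.
Dec has 31 days (8 left).
8 days into Jan → Jan 8, 2044.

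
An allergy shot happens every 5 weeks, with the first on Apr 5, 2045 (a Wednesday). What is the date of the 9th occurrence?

Jan 10, 2046

The 9th occurrence is 8 intervals after the first: 8 × 35 = 280 days after Apr 5, 2045.
Apr has 30 days — 25 days to the end of Apr leaves 255.
May has 31 days (224 left).
Jun has 30 days (194 left).
Jul has 31 days (163 left).
Aug has 31 days (132 left).
Sep has 30 days (102 left).
Oct has 31 days (71 left).
Nov has 30 days (41 left).
Dec has 31 days (10 left).
10 days into Jan → Jan 10, 2046.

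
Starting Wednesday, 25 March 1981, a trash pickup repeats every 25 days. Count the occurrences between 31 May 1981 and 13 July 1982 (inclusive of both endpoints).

17

Occurrences land 25·i days after 25 March 1981 for i = 0, 1, 2, …
31 May 1981 is 67 days after the start; 67 ÷ 25 = 2 remainder 17; since the remainder is 17, round up to i = 3. First occurrence in the window: #4 on 8 June 1981 (3×25 = 75 days in).
13 July 1982 is 475 days after the start; 475 ÷ 25 = 19 remainder 0. Last occurrence in the window: #20 on 13 July 1982.
Occurrences #4 through #20: 17 in total.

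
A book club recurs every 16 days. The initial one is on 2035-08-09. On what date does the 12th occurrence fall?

The 12th occurrence is 11 intervals after the first: 11 × 16 = 176 days after 2035-08-09.
August has 31 days — 22 days to the end of August leaves 154.
September has 30 days (124 left).
October has 31 days (93 left).
November has 30 days (63 left).
December has 31 days (32 left).
January has 31 days (1 left).
1 day into February → 2036-02-01.

2036-02-01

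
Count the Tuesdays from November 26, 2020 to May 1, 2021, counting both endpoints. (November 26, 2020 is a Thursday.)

22

November 26, 2020 is a Thursday; the first Tuesday on or after it is December 1, 2020 (5 days later).
From December 1, 2020 to May 1, 2021: 30 + 31 + 28 + 31 + 30 + 1 = 151 days (rest of December, January, February, March, April, May).
151 ÷ 7 = 21 full weeks with remainder 4, so 21 more Tuesdays after the first → 22.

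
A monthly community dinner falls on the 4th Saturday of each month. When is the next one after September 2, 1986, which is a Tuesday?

September 27, 1986

September 1986 starts on a Monday; its first Saturday is the 6th, so the 4th Saturday is the 27th — September 27, 1986.
September 27, 1986 is after September 2, 1986, so that is the next one.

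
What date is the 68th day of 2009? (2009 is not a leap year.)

2009-03-09

January has 31 days (68 − 31 = 37 remain).
February has 28 days (37 − 28 = 9 remain).
9 into March → March 9.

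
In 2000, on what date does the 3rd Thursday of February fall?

17 February 2000

The first Thursday of February 2000 is February 3.
The 3rd Thursday is 2 weeks later: 3 + 14 = 17.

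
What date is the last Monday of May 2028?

May 29, 2028

The first Monday of May 2028 is May 1.
May 2028 has 31 days. Adding weeks: 1, 8, 15, 22, 29 — the last one ≤ 31 is the 29th.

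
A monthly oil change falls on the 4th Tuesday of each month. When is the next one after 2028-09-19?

September 2028 starts on a Friday; its first Tuesday is the 5th, so the 4th Tuesday is the 26th — 2028-09-26.
2028-09-26 is after 2028-09-19, so that is the next one.

2028-09-26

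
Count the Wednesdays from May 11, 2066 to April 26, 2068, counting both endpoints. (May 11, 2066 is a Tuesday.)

103

May 11, 2066 is a Tuesday; the first Wednesday on or after it is May 12, 2066 (1 day later).
From May 12, 2066 to April 26, 2068: 233 + 365 + 117 = 715 days (rest of 2066, 2067, to April 26, 2068 in 2068).
715 ÷ 7 = 102 full weeks with remainder 1, so 102 more Wednesdays after the first → 103.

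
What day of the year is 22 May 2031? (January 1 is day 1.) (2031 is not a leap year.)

142

Days in months before May: 31 + 28 + 31 + 30 = 120.
Plus 22 days into May → day 142.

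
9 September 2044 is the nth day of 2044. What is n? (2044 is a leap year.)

Days in months before September: 31 + 29 + 31 + 30 + 31 + 30 + 31 + 31 = 244.
Plus 9 days into September → day 253.

253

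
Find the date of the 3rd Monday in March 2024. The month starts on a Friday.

March 2024 begins on a Friday, so the first Monday is March 4 (3 days later).
The 3rd Monday is 2 weeks later: 4 + 14 = 18.

2024-03-18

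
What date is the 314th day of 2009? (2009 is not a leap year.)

November 10, 2009

January has 31 days (314 − 31 = 283 remain).
February has 28 days (283 − 28 = 255 remain).
March has 31 days (255 − 31 = 224 remain).
April has 30 days (224 − 30 = 194 remain).
May has 31 days (194 − 31 = 163 remain).
June has 30 days (163 − 30 = 133 remain).
July has 31 days (133 − 31 = 102 remain).
August has 31 days (102 − 31 = 71 remain).
September has 30 days (71 − 30 = 41 remain).
October has 31 days (41 − 31 = 10 remain).
10 into November → November 10.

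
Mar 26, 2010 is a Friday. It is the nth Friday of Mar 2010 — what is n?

4th

Day 26 falls in week ⌈26/7⌉ of the month.
Days 1–7 hold the 1st Friday, 8–14 the 2nd, 15–21 the 3rd, 22–28 the 4th, 29–31 the 5th.
26 is in the range for the 4th.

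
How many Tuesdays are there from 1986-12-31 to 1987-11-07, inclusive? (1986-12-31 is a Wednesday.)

1986-12-31 is a Wednesday; the first Tuesday on or after it is 1987-01-06 (6 days later).
From 1987-01-06 to 1987-11-07: 25 + 28 + 31 + 30 + 31 + 30 + 31 + 31 + 30 + 31 + 7 = 305 days (rest of January, February, March, April, May, June, July, August, September, October, November).
305 ÷ 7 = 43 full weeks with remainder 4, so 43 more Tuesdays after the first → 44.

44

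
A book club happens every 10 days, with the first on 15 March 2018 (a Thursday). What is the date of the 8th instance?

24 May 2018

The 8th occurrence is 7 intervals after the first: 7 × 10 = 70 days after 15 March 2018.
March has 31 days — 16 days to the end of March leaves 54.
April has 30 days (24 left).
24 days into May → 24 May 2018.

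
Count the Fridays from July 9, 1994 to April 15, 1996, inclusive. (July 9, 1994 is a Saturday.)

92

July 9, 1994 is a Saturday; the first Friday on or after it is July 15, 1994 (6 days later).
From July 15, 1994 to April 15, 1996: 169 + 365 + 106 = 640 days (rest of 1994, 1995, to April 15, 1996 in 1996).
640 ÷ 7 = 91 full weeks with remainder 3, so 91 more Fridays after the first → 92.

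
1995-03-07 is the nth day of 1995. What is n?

66

Days in months before March: 31 + 28 = 59.
Plus 7 days into March → day 66.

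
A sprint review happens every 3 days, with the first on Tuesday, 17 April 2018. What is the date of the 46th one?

The 46th occurrence is 45 intervals after the first: 45 × 3 = 135 days after 17 April 2018.
April has 30 days — 13 days to the end of April leaves 122.
May has 31 days (91 left).
June has 30 days (61 left).
July has 31 days (30 left).
30 days into August → 30 August 2018.

30 August 2018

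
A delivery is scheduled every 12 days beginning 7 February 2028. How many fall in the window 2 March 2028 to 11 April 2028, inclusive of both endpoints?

Occurrences land 12·i days after 7 February 2028 for i = 0, 1, 2, …
2 March 2028 is 24 days after the start; 24 ÷ 12 = 2 remainder 0. First occurrence in the window: #3 on 2 March 2028 (2×12 = 24 days in).
11 April 2028 is 64 days after the start; 64 ÷ 12 = 5 remainder 4. Last occurrence in the window: #6 on 7 April 2028.
Occurrences #3 through #6: 4 in total.

4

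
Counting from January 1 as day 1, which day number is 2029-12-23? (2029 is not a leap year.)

Days in months before December: 31 + 28 + 31 + 30 + 31 + 30 + 31 + 31 + 30 + 31 + 30 = 334.
Plus 23 days into December → day 357.

357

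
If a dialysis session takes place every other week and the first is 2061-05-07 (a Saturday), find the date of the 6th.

2061-07-16

The 6th occurrence is 5 intervals after the first: 5 × 14 = 70 days after 2061-05-07.
May has 31 days — 24 days to the end of May leaves 46.
June has 30 days (16 left).
16 days into July → 2061-07-16.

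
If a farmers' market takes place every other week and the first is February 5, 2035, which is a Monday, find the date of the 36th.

June 9, 2036

The 36th occurrence is 35 intervals after the first: 35 × 14 = 490 days after February 5, 2035.
February has 28 days — 23 days to the end of February leaves 467.
From end of February to end of 2035 is 306 days (161 left).
January has 31 days (130 left).
February has 29 days (101 left).
March has 31 days (70 left).
April has 30 days (40 left).
May has 31 days (9 left).
9 days into June → June 9, 2036.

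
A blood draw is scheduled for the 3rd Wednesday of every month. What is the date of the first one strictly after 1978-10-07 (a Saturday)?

1978-10-18

October 1978 starts on a Sunday; its first Wednesday is the 4th, so the 3rd Wednesday is the 18th — 1978-10-18.
1978-10-18 is after 1978-10-07, so that is the next one.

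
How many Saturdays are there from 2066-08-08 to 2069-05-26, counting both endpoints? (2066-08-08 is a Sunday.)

146

2066-08-08 is a Sunday; the first Saturday on or after it is 2066-08-14 (6 days later).
From 2066-08-14 to 2069-05-26: 139 + 365 + 366 + 146 = 1016 days (rest of 2066, 2067, 2068, to 2069-05-26 in 2069).
1016 ÷ 7 = 145 full weeks with remainder 1, so 145 more Saturdays after the first → 146.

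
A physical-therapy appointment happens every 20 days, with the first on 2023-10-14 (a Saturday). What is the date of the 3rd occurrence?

2023-11-23

The 3rd occurrence is 2 intervals after the first: 2 × 20 = 40 days after 2023-10-14.
October has 31 days — 17 days to the end of October leaves 23.
23 days into November → 2023-11-23.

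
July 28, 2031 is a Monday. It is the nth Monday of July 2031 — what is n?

4th

Day 28 falls in week ⌈28/7⌉ of the month.
Days 1–7 hold the 1st Monday, 8–14 the 2nd, 15–21 the 3rd, 22–28 the 4th, 29–31 the 5th.
28 is in the range for the 4th.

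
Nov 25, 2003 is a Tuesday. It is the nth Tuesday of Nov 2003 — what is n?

Day 25 falls in week ⌈25/7⌉ of the month.
Days 1–7 hold the 1st Tuesday, 8–14 the 2nd, 15–21 the 3rd, 22–28 the 4th, 29–31 the 5th.
25 is in the range for the 4th.

4th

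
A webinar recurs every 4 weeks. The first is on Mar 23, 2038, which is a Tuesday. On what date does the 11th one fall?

Dec 28, 2038

The 11th occurrence is 10 intervals after the first: 10 × 28 = 280 days after Mar 23, 2038.
Mar has 31 days — 8 days to the end of Mar leaves 272.
Apr has 30 days (242 left).
May has 31 days (211 left).
Jun has 30 days (181 left).
Jul has 31 days (150 left).
Aug has 31 days (119 left).
Sep has 30 days (89 left).
Oct has 31 days (58 left).
Nov has 30 days (28 left).
28 days into Dec → Dec 28, 2038.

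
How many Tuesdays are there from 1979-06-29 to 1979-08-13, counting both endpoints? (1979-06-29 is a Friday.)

6

1979-06-29 is a Friday; the first Tuesday on or after it is 1979-07-03 (4 days later).
From 1979-07-03 to 1979-08-13: 28 + 13 = 41 days (rest of July, August).
41 ÷ 7 = 5 full weeks with remainder 6, so 5 more Tuesdays after the first → 6.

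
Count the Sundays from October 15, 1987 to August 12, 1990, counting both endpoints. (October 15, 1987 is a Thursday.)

148

October 15, 1987 is a Thursday; the first Sunday on or after it is October 18, 1987 (3 days later).
From October 18, 1987 to August 12, 1990: 74 + 366 + 365 + 224 = 1029 days (rest of 1987, 1988, 1989, to August 12, 1990 in 1990).
1029 ÷ 7 = 147 full weeks with remainder 0, so 147 more Sundays after the first → 148.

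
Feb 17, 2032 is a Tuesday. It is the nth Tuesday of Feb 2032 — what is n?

Day 17 falls in week ⌈17/7⌉ of the month.
Days 1–7 hold the 1st Tuesday, 8–14 the 2nd, 15–21 the 3rd, 22–28 the 4th, 29–31 the 5th.
17 is in the range for the 3rd.

3rd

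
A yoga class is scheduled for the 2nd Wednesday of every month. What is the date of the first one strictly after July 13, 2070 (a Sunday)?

August 13, 2070

July 2070 starts on a Tuesday; its first Wednesday is the 2nd, so the 2nd Wednesday is the 9th — July 9, 2070.
That is not after July 13, 2070, so look at August 2070.
August 2070 starts on a Friday; its first Wednesday is the 6th, so the 2nd Wednesday is the 13th — August 13, 2070.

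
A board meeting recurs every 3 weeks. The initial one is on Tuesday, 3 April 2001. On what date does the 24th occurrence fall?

30 July 2002

The 24th occurrence is 23 intervals after the first: 23 × 21 = 483 days after 3 April 2001.
April has 30 days — 27 days to the end of April leaves 456.
From end of April to end of 2001 is 245 days (211 left).
January has 31 days (180 left).
February has 28 days (152 left).
March has 31 days (121 left).
April has 30 days (91 left).
May has 31 days (60 left).
June has 30 days (30 left).
30 days into July → 30 July 2002.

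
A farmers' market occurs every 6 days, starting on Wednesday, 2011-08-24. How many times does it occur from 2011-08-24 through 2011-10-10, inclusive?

Occurrences land 6·i days after 2011-08-24 for i = 0, 1, 2, …
The window opens on the start date, so the first occurrence inside is #1 on 2011-08-24.
2011-10-10 is 47 days after the start; 47 ÷ 6 = 7 remainder 5. Last occurrence in the window: #8 on 2011-10-05.
Occurrences #1 through #8: 8 in total.

8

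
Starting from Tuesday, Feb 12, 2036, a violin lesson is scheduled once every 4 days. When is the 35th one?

The 35th occurrence is 34 intervals after the first: 34 × 4 = 136 days after Feb 12, 2036.
Feb has 29 days — 17 days to the end of Feb leaves 119.
Mar has 31 days (88 left).
Apr has 30 days (58 left).
May has 31 days (27 left).
27 days into Jun → Jun 27, 2036.

Jun 27, 2036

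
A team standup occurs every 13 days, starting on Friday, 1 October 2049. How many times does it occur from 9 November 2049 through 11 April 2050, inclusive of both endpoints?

Occurrences land 13·i days after 1 October 2049 for i = 0, 1, 2, …
9 November 2049 is 39 days after the start; 39 ÷ 13 = 3 remainder 0. First occurrence in the window: #4 on 9 November 2049 (3×13 = 39 days in).
11 April 2050 is 192 days after the start; 192 ÷ 13 = 14 remainder 10. Last occurrence in the window: #15 on 1 April 2050.
Occurrences #4 through #15: 12 in total.

12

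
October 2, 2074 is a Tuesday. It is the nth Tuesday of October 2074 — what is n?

Day 2 falls in week ⌈2/7⌉ of the month.
Days 1–7 hold the 1st Tuesday, 8–14 the 2nd, 15–21 the 3rd, 22–28 the 4th, 29–31 the 5th.
2 is in the range for the 1st.

1st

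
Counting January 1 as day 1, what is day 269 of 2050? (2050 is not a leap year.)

2050-09-26

January has 31 days (269 − 31 = 238 remain).
February has 28 days (238 − 28 = 210 remain).
March has 31 days (210 − 31 = 179 remain).
April has 30 days (179 − 30 = 149 remain).
May has 31 days (149 − 31 = 118 remain).
June has 30 days (118 − 30 = 88 remain).
July has 31 days (88 − 31 = 57 remain).
August has 31 days (57 − 31 = 26 remain).
26 into September → September 26.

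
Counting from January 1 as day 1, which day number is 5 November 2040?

Days in months before November: 31 + 29 + 31 + 30 + 31 + 30 + 31 + 31 + 30 + 31 = 305.
Plus 5 days into November → day 310.

310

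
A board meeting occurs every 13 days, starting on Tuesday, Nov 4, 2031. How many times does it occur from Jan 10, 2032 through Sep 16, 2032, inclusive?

Occurrences land 13·i days after Nov 4, 2031 for i = 0, 1, 2, …
Jan 10, 2032 is 67 days after the start; 67 ÷ 13 = 5 remainder 2; since the remainder is 2, round up to i = 6. First occurrence in the window: #7 on Jan 21, 2032 (6×13 = 78 days in).
Sep 16, 2032 is 317 days after the start; 317 ÷ 13 = 24 remainder 5. Last occurrence in the window: #25 on Sep 11, 2032.
Occurrences #7 through #25: 19 in total.

19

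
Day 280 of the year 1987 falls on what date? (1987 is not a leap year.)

January has 31 days (280 − 31 = 249 remain).
February has 28 days (249 − 28 = 221 remain).
March has 31 days (221 − 31 = 190 remain).
April has 30 days (190 − 30 = 160 remain).
May has 31 days (160 − 31 = 129 remain).
June has 30 days (129 − 30 = 99 remain).
July has 31 days (99 − 31 = 68 remain).
August has 31 days (68 − 31 = 37 remain).
September has 30 days (37 − 30 = 7 remain).
7 into October → October 7.

October 7, 1987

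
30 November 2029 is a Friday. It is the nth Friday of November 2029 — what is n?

5th

Day 30 falls in week ⌈30/7⌉ of the month.
Days 1–7 hold the 1st Friday, 8–14 the 2nd, 15–21 the 3rd, 22–28 the 4th, 29–31 the 5th.
30 is in the range for the 5th.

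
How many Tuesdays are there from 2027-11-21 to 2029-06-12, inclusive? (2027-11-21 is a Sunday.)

2027-11-21 is a Sunday; the first Tuesday on or after it is 2027-11-23 (2 days later).
From 2027-11-23 to 2029-06-12: 38 + 366 + 163 = 567 days (rest of 2027, 2028, to 2029-06-12 in 2029).
567 ÷ 7 = 81 full weeks with remainder 0, so 81 more Tuesdays after the first → 82.

82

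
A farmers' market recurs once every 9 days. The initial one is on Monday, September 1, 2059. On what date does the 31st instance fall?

The 31st occurrence is 30 intervals after the first: 30 × 9 = 270 days after September 1, 2059.
September has 30 days — 29 days to the end of September leaves 241.
October has 31 days (210 left).
November has 30 days (180 left).
December has 31 days (149 left).
January has 31 days (118 left).
February has 29 days (89 left).
March has 31 days (58 left).
April has 30 days (28 left).
28 days into May → May 28, 2060.

May 28, 2060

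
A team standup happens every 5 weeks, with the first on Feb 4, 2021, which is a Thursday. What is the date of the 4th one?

The 4th occurrence is 3 intervals after the first: 3 × 35 = 105 days after Feb 4, 2021.
Feb has 28 days — 24 days to the end of Feb leaves 81.
Mar has 31 days (50 left).
Apr has 30 days (20 left).
20 days into May → May 20, 2021.

May 20, 2021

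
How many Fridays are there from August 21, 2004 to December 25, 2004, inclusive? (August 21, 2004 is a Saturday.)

18

August 21, 2004 is a Saturday; the first Friday on or after it is August 27, 2004 (6 days later).
From August 27, 2004 to December 25, 2004: 4 + 30 + 31 + 30 + 25 = 120 days (rest of August, September, October, November, December).
120 ÷ 7 = 17 full weeks with remainder 1, so 17 more Fridays after the first → 18.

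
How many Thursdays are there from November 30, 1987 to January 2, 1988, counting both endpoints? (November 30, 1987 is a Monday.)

5

November 30, 1987 is a Monday; the first Thursday on or after it is December 3, 1987 (3 days later).
From December 3, 1987 to January 2, 1988: 28 + 2 = 30 days (rest of December, January).
30 ÷ 7 = 4 full weeks with remainder 2, so 4 more Thursdays after the first → 5.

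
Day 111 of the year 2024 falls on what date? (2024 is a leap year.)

Apr 20, 2024

Jan has 31 days (111 − 31 = 80 remain).
Feb has 29 days (80 − 29 = 51 remain).
Mar has 31 days (51 − 31 = 20 remain).
20 into Apr → Apr 20.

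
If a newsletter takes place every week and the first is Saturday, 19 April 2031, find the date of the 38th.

The 38th occurrence is 37 intervals after the first: 37 × 7 = 259 days after 19 April 2031.
April has 30 days — 11 days to the end of April leaves 248.
May has 31 days (217 left).
June has 30 days (187 left).
July has 31 days (156 left).
August has 31 days (125 left).
September has 30 days (95 left).
October has 31 days (64 left).
November has 30 days (34 left).
December has 31 days (3 left).
3 days into January → 3 January 2032.

3 January 2032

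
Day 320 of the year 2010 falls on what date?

January has 31 days (320 − 31 = 289 remain).
February has 28 days (289 − 28 = 261 remain).
March has 31 days (261 − 31 = 230 remain).
April has 30 days (230 − 30 = 200 remain).
May has 31 days (200 − 31 = 169 remain).
June has 30 days (169 − 30 = 139 remain).
July has 31 days (139 − 31 = 108 remain).
August has 31 days (108 − 31 = 77 remain).
September has 30 days (77 − 30 = 47 remain).
October has 31 days (47 − 31 = 16 remain).
16 into November → November 16.

2010-11-16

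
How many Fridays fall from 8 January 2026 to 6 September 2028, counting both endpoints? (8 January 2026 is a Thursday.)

139

8 January 2026 is a Thursday; the first Friday on or after it is 9 January 2026 (1 day later).
From 9 January 2026 to 6 September 2028: 356 + 365 + 250 = 971 days (rest of 2026, 2027, to 6 September 2028 in 2028).
971 ÷ 7 = 138 full weeks with remainder 5, so 138 more Fridays after the first → 139.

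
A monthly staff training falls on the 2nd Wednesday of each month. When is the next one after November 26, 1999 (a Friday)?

November 1999 starts on a Monday; its first Wednesday is the 3rd, so the 2nd Wednesday is the 10th — November 10, 1999.
That is not after November 26, 1999, so look at December 1999.
December 1999 starts on a Wednesday; its first Wednesday is the 1st, so the 2nd Wednesday is the 8th — December 8, 1999.

December 8, 1999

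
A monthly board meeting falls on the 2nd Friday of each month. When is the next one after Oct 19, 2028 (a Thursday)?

Oct 2028 starts on a Sunday; its first Friday is the 6th, so the 2nd Friday is the 13th — Oct 13, 2028.
That is not after Oct 19, 2028, so look at Nov 2028.
Nov 2028 starts on a Wednesday; its first Friday is the 3rd, so the 2nd Friday is the 10th — Nov 10, 2028.

Nov 10, 2028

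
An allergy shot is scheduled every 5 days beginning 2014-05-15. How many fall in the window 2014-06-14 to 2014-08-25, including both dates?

15

Occurrences land 5·i days after 2014-05-15 for i = 0, 1, 2, …
2014-06-14 is 30 days after the start; 30 ÷ 5 = 6 remainder 0. First occurrence in the window: #7 on 2014-06-14 (6×5 = 30 days in).
2014-08-25 is 102 days after the start; 102 ÷ 5 = 20 remainder 2. Last occurrence in the window: #21 on 2014-08-23.
Occurrences #7 through #21: 15 in total.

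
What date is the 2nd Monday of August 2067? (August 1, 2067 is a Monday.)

8 August 2067

August 2067 begins on a Monday, so the first Monday is August 1.
The 2nd Monday is 1 weeks later: 1 + 7 = 8.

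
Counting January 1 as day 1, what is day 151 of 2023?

January has 31 days (151 − 31 = 120 remain).
February has 28 days (120 − 28 = 92 remain).
March has 31 days (92 − 31 = 61 remain).
April has 30 days (61 − 30 = 31 remain).
31 into May → May 31.

2023-05-31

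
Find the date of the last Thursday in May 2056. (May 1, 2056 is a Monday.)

May 2056 begins on a Monday, so the first Thursday is May 4 (3 days later).
May 2056 has 31 days. Adding weeks: 4, 11, 18, 25 — the last one ≤ 31 is the 25th.

May 25, 2056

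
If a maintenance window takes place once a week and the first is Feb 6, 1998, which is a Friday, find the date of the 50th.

The 50th occurrence is 49 intervals after the first: 49 × 7 = 343 days after Feb 6, 1998.
Feb has 28 days — 22 days to the end of Feb leaves 321.
Mar has 31 days (290 left).
Apr has 30 days (260 left).
May has 31 days (229 left).
Jun has 30 days (199 left).
Jul has 31 days (168 left).
Aug has 31 days (137 left).
Sep has 30 days (107 left).
Oct has 31 days (76 left).
Nov has 30 days (46 left).
Dec has 31 days (15 left).
15 days into Jan → Jan 15, 1999.

Jan 15, 1999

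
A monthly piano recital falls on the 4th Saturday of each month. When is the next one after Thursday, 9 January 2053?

25 January 2053

January 2053 starts on a Wednesday; its first Saturday is the 4th, so the 4th Saturday is the 25th — 25 January 2053.
25 January 2053 is after 9 January 2053, so that is the next one.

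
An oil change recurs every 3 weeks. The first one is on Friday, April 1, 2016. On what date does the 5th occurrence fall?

The 5th occurrence is 4 intervals after the first: 4 × 21 = 84 days after April 1, 2016.
April has 30 days — 29 days to the end of April leaves 55.
May has 31 days (24 left).
24 days into June → June 24, 2016.

June 24, 2016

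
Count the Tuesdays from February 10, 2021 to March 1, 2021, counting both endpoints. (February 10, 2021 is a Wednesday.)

2

February 10, 2021 is a Wednesday; the first Tuesday on or after it is February 16, 2021 (6 days later).
From February 16, 2021 to March 1, 2021: 12 + 1 = 13 days (rest of February, March).
13 ÷ 7 = 1 full weeks with remainder 6, so 1 more Tuesdays after the first → 2.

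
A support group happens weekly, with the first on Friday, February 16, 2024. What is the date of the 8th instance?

The 8th occurrence is 7 intervals after the first: 7 × 7 = 49 days after February 16, 2024.
February has 29 days — 13 days to the end of February leaves 36.
March has 31 days (5 left).
5 days into April → April 5, 2024.

April 5, 2024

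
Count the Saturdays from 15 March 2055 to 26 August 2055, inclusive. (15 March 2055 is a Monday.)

15 March 2055 is a Monday; the first Saturday on or after it is 20 March 2055 (5 days later).
From 20 March 2055 to 26 August 2055: 11 + 30 + 31 + 30 + 31 + 26 = 159 days (rest of March, April, May, June, July, August).
159 ÷ 7 = 22 full weeks with remainder 5, so 22 more Saturdays after the first → 23.

23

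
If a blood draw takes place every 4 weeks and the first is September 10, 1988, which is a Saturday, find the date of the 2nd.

October 8, 1988

The 2nd occurrence is 1 interval after the first: 1 × 28 = 28 days after September 10, 1988.
September has 30 days — 20 days to the end of September leaves 8.
8 days into October → October 8, 1988.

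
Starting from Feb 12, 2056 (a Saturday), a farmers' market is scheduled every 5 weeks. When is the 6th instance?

The 6th occurrence is 5 intervals after the first: 5 × 35 = 175 days after Feb 12, 2056.
Feb has 29 days — 17 days to the end of Feb leaves 158.
Mar has 31 days (127 left).
Apr has 30 days (97 left).
May has 31 days (66 left).
Jun has 30 days (36 left).
Jul has 31 days (5 left).
5 days into Aug → Aug 5, 2056.

Aug 5, 2056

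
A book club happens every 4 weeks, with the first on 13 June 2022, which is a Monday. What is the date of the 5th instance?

3 October 2022

The 5th occurrence is 4 intervals after the first: 4 × 28 = 112 days after 13 June 2022.
June has 30 days — 17 days to the end of June leaves 95.
July has 31 days (64 left).
August has 31 days (33 left).
September has 30 days (3 left).
3 days into October → 3 October 2022.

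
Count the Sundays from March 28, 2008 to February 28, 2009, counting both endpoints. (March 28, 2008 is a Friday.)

48

March 28, 2008 is a Friday; the first Sunday on or after it is March 30, 2008 (2 days later).
From March 30, 2008 to February 28, 2009: 276 + 59 = 335 days (rest of 2008, to February 28, 2009 in 2009).
335 ÷ 7 = 47 full weeks with remainder 6, so 47 more Sundays after the first → 48.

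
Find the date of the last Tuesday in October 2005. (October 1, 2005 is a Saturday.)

October 2005 begins on a Saturday, so the first Tuesday is October 4 (3 days later).
October 2005 has 31 days. Adding weeks: 4, 11, 18, 25 — the last one ≤ 31 is the 25th.

October 25, 2005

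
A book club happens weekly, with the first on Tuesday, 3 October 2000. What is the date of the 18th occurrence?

The 18th occurrence is 17 intervals after the first: 17 × 7 = 119 days after 3 October 2000.
October has 31 days — 28 days to the end of October leaves 91.
November has 30 days (61 left).
December has 31 days (30 left).
30 days into January → 30 January 2001.

30 January 2001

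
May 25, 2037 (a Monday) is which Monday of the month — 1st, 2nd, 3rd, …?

4th

Day 25 falls in week ⌈25/7⌉ of the month.
Days 1–7 hold the 1st Monday, 8–14 the 2nd, 15–21 the 3rd, 22–28 the 4th, 29–31 the 5th.
25 is in the range for the 4th.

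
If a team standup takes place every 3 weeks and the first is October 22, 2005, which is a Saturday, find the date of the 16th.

The 16th occurrence is 15 intervals after the first: 15 × 21 = 315 days after October 22, 2005.
October has 31 days — 9 days to the end of October leaves 306.
November has 30 days (276 left).
December has 31 days (245 left).
January has 31 days (214 left).
February has 28 days (186 left).
March has 31 days (155 left).
April has 30 days (125 left).
May has 31 days (94 left).
June has 30 days (64 left).
July has 31 days (33 left).
August has 31 days (2 left).
2 days into September → September 2, 2006.

September 2, 2006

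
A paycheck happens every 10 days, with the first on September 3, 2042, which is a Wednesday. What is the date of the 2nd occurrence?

The 2nd occurrence is 1 interval after the first: 1 × 10 = 10 days after September 3, 2042.
10 days later is September 13, 2042.

September 13, 2042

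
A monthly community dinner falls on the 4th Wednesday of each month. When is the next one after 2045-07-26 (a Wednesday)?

July 2045 starts on a Saturday; its first Wednesday is the 5th, so the 4th Wednesday is the 26th — 2045-07-26.
That is not after 2045-07-26, so look at August 2045.
August 2045 starts on a Tuesday; its first Wednesday is the 2nd, so the 4th Wednesday is the 23rd — 2045-08-23.

2045-08-23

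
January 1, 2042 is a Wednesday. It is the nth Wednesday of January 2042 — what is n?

1st

Day 1 falls in week ⌈1/7⌉ of the month.
Days 1–7 hold the 1st Wednesday, 8–14 the 2nd, 15–21 the 3rd, 22–28 the 4th, 29–31 the 5th.
1 is in the range for the 1st.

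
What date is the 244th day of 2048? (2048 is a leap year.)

2048-08-31

January has 31 days (244 − 31 = 213 remain).
February has 29 days (213 − 29 = 184 remain).
March has 31 days (184 − 31 = 153 remain).
April has 30 days (153 − 30 = 123 remain).
May has 31 days (123 − 31 = 92 remain).
June has 30 days (92 − 30 = 62 remain).
July has 31 days (62 − 31 = 31 remain).
31 into August → August 31.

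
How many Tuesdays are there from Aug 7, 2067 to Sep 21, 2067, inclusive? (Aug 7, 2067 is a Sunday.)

7

Aug 7, 2067 is a Sunday; the first Tuesday on or after it is Aug 9, 2067 (2 days later).
From Aug 9, 2067 to Sep 21, 2067: 22 + 21 = 43 days (rest of Aug, Sep).
43 ÷ 7 = 6 full weeks with remainder 1, so 6 more Tuesdays after the first → 7.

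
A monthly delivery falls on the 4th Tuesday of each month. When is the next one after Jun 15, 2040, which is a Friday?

Jun 26, 2040

Jun 2040 starts on a Friday; its first Tuesday is the 5th, so the 4th Tuesday is the 26th — Jun 26, 2040.
Jun 26, 2040 is after Jun 15, 2040, so that is the next one.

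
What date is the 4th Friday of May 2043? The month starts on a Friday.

May 2043 begins on a Friday, so the first Friday is May 1.
The 4th Friday is 3 weeks later: 1 + 21 = 22.

May 22, 2043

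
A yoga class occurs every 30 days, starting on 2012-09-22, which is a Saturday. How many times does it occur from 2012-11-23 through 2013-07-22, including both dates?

8

Occurrences land 30·i days after 2012-09-22 for i = 0, 1, 2, …
2012-11-23 is 62 days after the start; 62 ÷ 30 = 2 remainder 2; since the remainder is 2, round up to i = 3. First occurrence in the window: #4 on 2012-12-21 (3×30 = 90 days in).
2013-07-22 is 303 days after the start; 303 ÷ 30 = 10 remainder 3. Last occurrence in the window: #11 on 2013-07-19.
Occurrences #4 through #11: 8 in total.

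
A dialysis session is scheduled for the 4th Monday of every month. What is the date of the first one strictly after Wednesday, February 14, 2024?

February 2024 starts on a Thursday; its first Monday is the 5th, so the 4th Monday is the 26th — February 26, 2024.
February 26, 2024 is after February 14, 2024, so that is the next one.

February 26, 2024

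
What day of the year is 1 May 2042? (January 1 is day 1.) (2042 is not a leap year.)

121

Days in months before May: 31 + 28 + 31 + 30 = 120.
Plus 1 day into May → day 121.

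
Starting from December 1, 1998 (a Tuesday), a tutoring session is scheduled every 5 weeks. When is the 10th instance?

October 12, 1999

The 10th occurrence is 9 intervals after the first: 9 × 35 = 315 days after December 1, 1998.
December has 31 days — 30 days to the end of December leaves 285.
January has 31 days (254 left).
February has 28 days (226 left).
March has 31 days (195 left).
April has 30 days (165 left).
May has 31 days (134 left).
June has 30 days (104 left).
July has 31 days (73 left).
August has 31 days (42 left).
September has 30 days (12 left).
12 days into October → October 12, 1999.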